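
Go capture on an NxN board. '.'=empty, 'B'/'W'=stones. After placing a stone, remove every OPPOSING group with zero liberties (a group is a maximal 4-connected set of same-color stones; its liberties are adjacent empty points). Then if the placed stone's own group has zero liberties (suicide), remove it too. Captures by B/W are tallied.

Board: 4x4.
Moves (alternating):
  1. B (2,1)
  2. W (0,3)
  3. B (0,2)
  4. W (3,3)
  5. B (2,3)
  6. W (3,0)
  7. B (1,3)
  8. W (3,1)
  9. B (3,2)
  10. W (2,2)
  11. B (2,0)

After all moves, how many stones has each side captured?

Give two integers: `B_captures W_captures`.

Move 1: B@(2,1) -> caps B=0 W=0
Move 2: W@(0,3) -> caps B=0 W=0
Move 3: B@(0,2) -> caps B=0 W=0
Move 4: W@(3,3) -> caps B=0 W=0
Move 5: B@(2,3) -> caps B=0 W=0
Move 6: W@(3,0) -> caps B=0 W=0
Move 7: B@(1,3) -> caps B=1 W=0
Move 8: W@(3,1) -> caps B=1 W=0
Move 9: B@(3,2) -> caps B=2 W=0
Move 10: W@(2,2) -> caps B=2 W=0
Move 11: B@(2,0) -> caps B=4 W=0

Answer: 4 0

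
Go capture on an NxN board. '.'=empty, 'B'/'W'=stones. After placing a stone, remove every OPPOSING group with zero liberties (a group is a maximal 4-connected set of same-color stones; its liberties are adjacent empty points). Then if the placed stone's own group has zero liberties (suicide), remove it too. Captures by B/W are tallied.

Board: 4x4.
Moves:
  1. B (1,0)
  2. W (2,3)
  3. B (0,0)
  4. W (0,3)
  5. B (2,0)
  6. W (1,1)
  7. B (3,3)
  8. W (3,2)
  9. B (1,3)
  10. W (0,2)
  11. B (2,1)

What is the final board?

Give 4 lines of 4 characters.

Move 1: B@(1,0) -> caps B=0 W=0
Move 2: W@(2,3) -> caps B=0 W=0
Move 3: B@(0,0) -> caps B=0 W=0
Move 4: W@(0,3) -> caps B=0 W=0
Move 5: B@(2,0) -> caps B=0 W=0
Move 6: W@(1,1) -> caps B=0 W=0
Move 7: B@(3,3) -> caps B=0 W=0
Move 8: W@(3,2) -> caps B=0 W=1
Move 9: B@(1,3) -> caps B=0 W=1
Move 10: W@(0,2) -> caps B=0 W=1
Move 11: B@(2,1) -> caps B=0 W=1

Answer: B.WW
BW.B
BB.W
..W.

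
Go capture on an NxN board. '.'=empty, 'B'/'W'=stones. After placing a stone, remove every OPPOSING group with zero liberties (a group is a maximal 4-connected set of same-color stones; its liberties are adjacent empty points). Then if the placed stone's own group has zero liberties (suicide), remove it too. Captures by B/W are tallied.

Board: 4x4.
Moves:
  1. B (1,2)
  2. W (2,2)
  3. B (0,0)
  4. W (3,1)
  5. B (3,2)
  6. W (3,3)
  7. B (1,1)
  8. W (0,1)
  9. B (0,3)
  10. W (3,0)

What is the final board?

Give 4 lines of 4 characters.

Move 1: B@(1,2) -> caps B=0 W=0
Move 2: W@(2,2) -> caps B=0 W=0
Move 3: B@(0,0) -> caps B=0 W=0
Move 4: W@(3,1) -> caps B=0 W=0
Move 5: B@(3,2) -> caps B=0 W=0
Move 6: W@(3,3) -> caps B=0 W=1
Move 7: B@(1,1) -> caps B=0 W=1
Move 8: W@(0,1) -> caps B=0 W=1
Move 9: B@(0,3) -> caps B=0 W=1
Move 10: W@(3,0) -> caps B=0 W=1

Answer: BW.B
.BB.
..W.
WW.W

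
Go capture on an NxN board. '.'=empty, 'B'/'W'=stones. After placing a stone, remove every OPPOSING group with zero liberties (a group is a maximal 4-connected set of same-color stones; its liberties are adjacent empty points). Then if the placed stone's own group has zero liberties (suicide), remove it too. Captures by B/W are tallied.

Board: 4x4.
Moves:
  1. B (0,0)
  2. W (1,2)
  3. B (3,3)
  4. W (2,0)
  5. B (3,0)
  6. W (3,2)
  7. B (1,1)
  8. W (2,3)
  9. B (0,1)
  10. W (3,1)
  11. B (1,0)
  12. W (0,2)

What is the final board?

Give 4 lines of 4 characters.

Move 1: B@(0,0) -> caps B=0 W=0
Move 2: W@(1,2) -> caps B=0 W=0
Move 3: B@(3,3) -> caps B=0 W=0
Move 4: W@(2,0) -> caps B=0 W=0
Move 5: B@(3,0) -> caps B=0 W=0
Move 6: W@(3,2) -> caps B=0 W=0
Move 7: B@(1,1) -> caps B=0 W=0
Move 8: W@(2,3) -> caps B=0 W=1
Move 9: B@(0,1) -> caps B=0 W=1
Move 10: W@(3,1) -> caps B=0 W=2
Move 11: B@(1,0) -> caps B=0 W=2
Move 12: W@(0,2) -> caps B=0 W=2

Answer: BBW.
BBW.
W..W
.WW.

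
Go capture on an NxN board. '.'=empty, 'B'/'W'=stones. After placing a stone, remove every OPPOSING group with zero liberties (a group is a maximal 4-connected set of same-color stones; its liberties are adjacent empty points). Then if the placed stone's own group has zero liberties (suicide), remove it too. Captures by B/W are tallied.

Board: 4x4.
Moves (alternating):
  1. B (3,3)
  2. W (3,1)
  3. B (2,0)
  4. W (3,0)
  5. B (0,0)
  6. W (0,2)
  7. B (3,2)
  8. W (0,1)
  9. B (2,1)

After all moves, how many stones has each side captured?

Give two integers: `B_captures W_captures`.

Move 1: B@(3,3) -> caps B=0 W=0
Move 2: W@(3,1) -> caps B=0 W=0
Move 3: B@(2,0) -> caps B=0 W=0
Move 4: W@(3,0) -> caps B=0 W=0
Move 5: B@(0,0) -> caps B=0 W=0
Move 6: W@(0,2) -> caps B=0 W=0
Move 7: B@(3,2) -> caps B=0 W=0
Move 8: W@(0,1) -> caps B=0 W=0
Move 9: B@(2,1) -> caps B=2 W=0

Answer: 2 0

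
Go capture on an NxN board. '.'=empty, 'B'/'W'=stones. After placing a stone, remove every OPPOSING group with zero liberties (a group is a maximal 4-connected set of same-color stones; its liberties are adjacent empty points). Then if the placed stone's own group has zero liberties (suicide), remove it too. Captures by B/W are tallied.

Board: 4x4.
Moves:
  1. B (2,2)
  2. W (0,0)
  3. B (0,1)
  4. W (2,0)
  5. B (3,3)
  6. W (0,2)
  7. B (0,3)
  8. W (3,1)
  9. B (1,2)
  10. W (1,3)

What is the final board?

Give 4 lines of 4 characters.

Move 1: B@(2,2) -> caps B=0 W=0
Move 2: W@(0,0) -> caps B=0 W=0
Move 3: B@(0,1) -> caps B=0 W=0
Move 4: W@(2,0) -> caps B=0 W=0
Move 5: B@(3,3) -> caps B=0 W=0
Move 6: W@(0,2) -> caps B=0 W=0
Move 7: B@(0,3) -> caps B=0 W=0
Move 8: W@(3,1) -> caps B=0 W=0
Move 9: B@(1,2) -> caps B=1 W=0
Move 10: W@(1,3) -> caps B=1 W=0

Answer: WB.B
..BW
W.B.
.W.B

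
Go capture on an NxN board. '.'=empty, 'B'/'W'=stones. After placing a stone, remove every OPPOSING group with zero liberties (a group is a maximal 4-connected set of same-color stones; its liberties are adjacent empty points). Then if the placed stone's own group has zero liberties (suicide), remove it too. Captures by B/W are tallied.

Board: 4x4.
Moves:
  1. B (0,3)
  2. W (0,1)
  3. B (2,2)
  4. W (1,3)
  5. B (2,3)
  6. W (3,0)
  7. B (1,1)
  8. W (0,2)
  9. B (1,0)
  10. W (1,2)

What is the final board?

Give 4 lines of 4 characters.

Answer: .WW.
BBWW
..BB
W...

Derivation:
Move 1: B@(0,3) -> caps B=0 W=0
Move 2: W@(0,1) -> caps B=0 W=0
Move 3: B@(2,2) -> caps B=0 W=0
Move 4: W@(1,3) -> caps B=0 W=0
Move 5: B@(2,3) -> caps B=0 W=0
Move 6: W@(3,0) -> caps B=0 W=0
Move 7: B@(1,1) -> caps B=0 W=0
Move 8: W@(0,2) -> caps B=0 W=1
Move 9: B@(1,0) -> caps B=0 W=1
Move 10: W@(1,2) -> caps B=0 W=1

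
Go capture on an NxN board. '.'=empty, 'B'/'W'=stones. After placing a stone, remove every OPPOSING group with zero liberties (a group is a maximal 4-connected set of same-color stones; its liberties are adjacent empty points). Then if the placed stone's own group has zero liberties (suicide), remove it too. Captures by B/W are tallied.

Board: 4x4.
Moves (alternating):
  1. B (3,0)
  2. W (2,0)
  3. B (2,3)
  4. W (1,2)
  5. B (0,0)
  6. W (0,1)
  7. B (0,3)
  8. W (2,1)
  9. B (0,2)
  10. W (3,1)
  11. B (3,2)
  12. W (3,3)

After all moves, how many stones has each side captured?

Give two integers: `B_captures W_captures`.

Answer: 0 1

Derivation:
Move 1: B@(3,0) -> caps B=0 W=0
Move 2: W@(2,0) -> caps B=0 W=0
Move 3: B@(2,3) -> caps B=0 W=0
Move 4: W@(1,2) -> caps B=0 W=0
Move 5: B@(0,0) -> caps B=0 W=0
Move 6: W@(0,1) -> caps B=0 W=0
Move 7: B@(0,3) -> caps B=0 W=0
Move 8: W@(2,1) -> caps B=0 W=0
Move 9: B@(0,2) -> caps B=0 W=0
Move 10: W@(3,1) -> caps B=0 W=1
Move 11: B@(3,2) -> caps B=0 W=1
Move 12: W@(3,3) -> caps B=0 W=1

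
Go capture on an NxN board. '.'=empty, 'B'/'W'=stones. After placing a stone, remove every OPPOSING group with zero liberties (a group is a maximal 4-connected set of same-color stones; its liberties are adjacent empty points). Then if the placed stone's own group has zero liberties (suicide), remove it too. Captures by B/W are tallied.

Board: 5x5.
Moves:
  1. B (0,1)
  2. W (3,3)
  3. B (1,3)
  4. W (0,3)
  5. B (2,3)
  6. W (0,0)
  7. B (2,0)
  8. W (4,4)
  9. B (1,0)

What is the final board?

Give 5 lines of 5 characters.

Move 1: B@(0,1) -> caps B=0 W=0
Move 2: W@(3,3) -> caps B=0 W=0
Move 3: B@(1,3) -> caps B=0 W=0
Move 4: W@(0,3) -> caps B=0 W=0
Move 5: B@(2,3) -> caps B=0 W=0
Move 6: W@(0,0) -> caps B=0 W=0
Move 7: B@(2,0) -> caps B=0 W=0
Move 8: W@(4,4) -> caps B=0 W=0
Move 9: B@(1,0) -> caps B=1 W=0

Answer: .B.W.
B..B.
B..B.
...W.
....W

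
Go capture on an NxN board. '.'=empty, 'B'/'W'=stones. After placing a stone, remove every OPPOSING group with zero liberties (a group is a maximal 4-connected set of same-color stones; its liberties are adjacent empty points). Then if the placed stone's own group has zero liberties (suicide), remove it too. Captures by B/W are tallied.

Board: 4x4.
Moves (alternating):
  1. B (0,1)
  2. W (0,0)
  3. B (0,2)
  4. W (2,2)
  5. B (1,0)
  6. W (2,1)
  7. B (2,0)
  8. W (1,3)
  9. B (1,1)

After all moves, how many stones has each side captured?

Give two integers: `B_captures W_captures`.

Move 1: B@(0,1) -> caps B=0 W=0
Move 2: W@(0,0) -> caps B=0 W=0
Move 3: B@(0,2) -> caps B=0 W=0
Move 4: W@(2,2) -> caps B=0 W=0
Move 5: B@(1,0) -> caps B=1 W=0
Move 6: W@(2,1) -> caps B=1 W=0
Move 7: B@(2,0) -> caps B=1 W=0
Move 8: W@(1,3) -> caps B=1 W=0
Move 9: B@(1,1) -> caps B=1 W=0

Answer: 1 0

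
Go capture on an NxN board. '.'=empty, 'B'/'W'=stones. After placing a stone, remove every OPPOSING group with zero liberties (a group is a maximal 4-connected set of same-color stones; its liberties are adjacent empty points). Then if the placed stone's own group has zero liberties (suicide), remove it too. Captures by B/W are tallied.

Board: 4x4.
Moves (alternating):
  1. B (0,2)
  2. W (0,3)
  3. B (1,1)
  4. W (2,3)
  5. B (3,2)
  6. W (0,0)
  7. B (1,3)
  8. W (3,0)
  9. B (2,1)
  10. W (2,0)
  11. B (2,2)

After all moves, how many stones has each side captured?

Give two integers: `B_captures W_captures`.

Answer: 1 0

Derivation:
Move 1: B@(0,2) -> caps B=0 W=0
Move 2: W@(0,3) -> caps B=0 W=0
Move 3: B@(1,1) -> caps B=0 W=0
Move 4: W@(2,3) -> caps B=0 W=0
Move 5: B@(3,2) -> caps B=0 W=0
Move 6: W@(0,0) -> caps B=0 W=0
Move 7: B@(1,3) -> caps B=1 W=0
Move 8: W@(3,0) -> caps B=1 W=0
Move 9: B@(2,1) -> caps B=1 W=0
Move 10: W@(2,0) -> caps B=1 W=0
Move 11: B@(2,2) -> caps B=1 W=0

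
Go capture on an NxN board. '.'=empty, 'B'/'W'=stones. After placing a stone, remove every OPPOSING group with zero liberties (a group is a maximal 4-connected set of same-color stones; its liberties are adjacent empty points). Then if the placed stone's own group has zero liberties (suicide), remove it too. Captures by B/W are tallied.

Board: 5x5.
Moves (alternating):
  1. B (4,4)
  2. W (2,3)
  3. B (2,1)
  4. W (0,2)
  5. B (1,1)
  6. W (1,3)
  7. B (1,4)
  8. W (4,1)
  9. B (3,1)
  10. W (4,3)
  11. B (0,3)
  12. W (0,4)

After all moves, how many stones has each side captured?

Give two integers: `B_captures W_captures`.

Answer: 0 1

Derivation:
Move 1: B@(4,4) -> caps B=0 W=0
Move 2: W@(2,3) -> caps B=0 W=0
Move 3: B@(2,1) -> caps B=0 W=0
Move 4: W@(0,2) -> caps B=0 W=0
Move 5: B@(1,1) -> caps B=0 W=0
Move 6: W@(1,3) -> caps B=0 W=0
Move 7: B@(1,4) -> caps B=0 W=0
Move 8: W@(4,1) -> caps B=0 W=0
Move 9: B@(3,1) -> caps B=0 W=0
Move 10: W@(4,3) -> caps B=0 W=0
Move 11: B@(0,3) -> caps B=0 W=0
Move 12: W@(0,4) -> caps B=0 W=1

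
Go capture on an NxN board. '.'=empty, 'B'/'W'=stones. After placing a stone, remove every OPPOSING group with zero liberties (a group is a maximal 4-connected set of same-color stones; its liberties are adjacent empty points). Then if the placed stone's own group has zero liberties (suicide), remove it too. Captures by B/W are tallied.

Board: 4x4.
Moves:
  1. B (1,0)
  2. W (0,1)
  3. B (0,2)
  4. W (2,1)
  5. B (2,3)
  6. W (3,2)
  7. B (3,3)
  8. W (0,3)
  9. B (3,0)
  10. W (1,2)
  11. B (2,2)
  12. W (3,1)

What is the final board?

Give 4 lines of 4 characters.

Answer: .W.W
B.W.
.WBB
BWWB

Derivation:
Move 1: B@(1,0) -> caps B=0 W=0
Move 2: W@(0,1) -> caps B=0 W=0
Move 3: B@(0,2) -> caps B=0 W=0
Move 4: W@(2,1) -> caps B=0 W=0
Move 5: B@(2,3) -> caps B=0 W=0
Move 6: W@(3,2) -> caps B=0 W=0
Move 7: B@(3,3) -> caps B=0 W=0
Move 8: W@(0,3) -> caps B=0 W=0
Move 9: B@(3,0) -> caps B=0 W=0
Move 10: W@(1,2) -> caps B=0 W=1
Move 11: B@(2,2) -> caps B=0 W=1
Move 12: W@(3,1) -> caps B=0 W=1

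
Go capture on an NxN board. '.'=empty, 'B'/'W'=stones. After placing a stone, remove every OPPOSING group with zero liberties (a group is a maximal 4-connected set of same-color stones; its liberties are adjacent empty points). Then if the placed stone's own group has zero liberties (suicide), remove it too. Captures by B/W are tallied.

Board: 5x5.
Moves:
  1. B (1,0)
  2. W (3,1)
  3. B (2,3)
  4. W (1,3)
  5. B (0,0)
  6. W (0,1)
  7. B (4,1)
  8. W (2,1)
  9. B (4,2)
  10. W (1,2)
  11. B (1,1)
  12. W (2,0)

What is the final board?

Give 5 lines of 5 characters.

Answer: .W...
..WW.
WW.B.
.W...
.BB..

Derivation:
Move 1: B@(1,0) -> caps B=0 W=0
Move 2: W@(3,1) -> caps B=0 W=0
Move 3: B@(2,3) -> caps B=0 W=0
Move 4: W@(1,3) -> caps B=0 W=0
Move 5: B@(0,0) -> caps B=0 W=0
Move 6: W@(0,1) -> caps B=0 W=0
Move 7: B@(4,1) -> caps B=0 W=0
Move 8: W@(2,1) -> caps B=0 W=0
Move 9: B@(4,2) -> caps B=0 W=0
Move 10: W@(1,2) -> caps B=0 W=0
Move 11: B@(1,1) -> caps B=0 W=0
Move 12: W@(2,0) -> caps B=0 W=3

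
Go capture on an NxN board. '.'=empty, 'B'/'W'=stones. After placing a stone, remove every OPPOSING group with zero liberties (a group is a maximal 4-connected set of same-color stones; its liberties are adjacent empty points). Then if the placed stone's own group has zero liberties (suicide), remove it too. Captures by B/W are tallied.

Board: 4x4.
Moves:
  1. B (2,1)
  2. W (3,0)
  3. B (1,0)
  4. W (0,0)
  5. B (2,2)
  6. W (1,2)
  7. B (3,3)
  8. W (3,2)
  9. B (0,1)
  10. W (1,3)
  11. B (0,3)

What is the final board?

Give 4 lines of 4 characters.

Move 1: B@(2,1) -> caps B=0 W=0
Move 2: W@(3,0) -> caps B=0 W=0
Move 3: B@(1,0) -> caps B=0 W=0
Move 4: W@(0,0) -> caps B=0 W=0
Move 5: B@(2,2) -> caps B=0 W=0
Move 6: W@(1,2) -> caps B=0 W=0
Move 7: B@(3,3) -> caps B=0 W=0
Move 8: W@(3,2) -> caps B=0 W=0
Move 9: B@(0,1) -> caps B=1 W=0
Move 10: W@(1,3) -> caps B=1 W=0
Move 11: B@(0,3) -> caps B=1 W=0

Answer: .B.B
B.WW
.BB.
W.WB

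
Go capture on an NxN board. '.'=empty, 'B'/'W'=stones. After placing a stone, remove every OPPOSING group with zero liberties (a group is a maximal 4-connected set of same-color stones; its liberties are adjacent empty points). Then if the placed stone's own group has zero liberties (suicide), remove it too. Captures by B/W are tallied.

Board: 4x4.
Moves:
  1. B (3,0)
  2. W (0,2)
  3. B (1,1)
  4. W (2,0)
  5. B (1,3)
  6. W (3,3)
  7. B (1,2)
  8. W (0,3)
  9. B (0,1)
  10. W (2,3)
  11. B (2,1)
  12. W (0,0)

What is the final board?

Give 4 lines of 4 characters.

Answer: WB..
.BBB
WB.W
B..W

Derivation:
Move 1: B@(3,0) -> caps B=0 W=0
Move 2: W@(0,2) -> caps B=0 W=0
Move 3: B@(1,1) -> caps B=0 W=0
Move 4: W@(2,0) -> caps B=0 W=0
Move 5: B@(1,3) -> caps B=0 W=0
Move 6: W@(3,3) -> caps B=0 W=0
Move 7: B@(1,2) -> caps B=0 W=0
Move 8: W@(0,3) -> caps B=0 W=0
Move 9: B@(0,1) -> caps B=2 W=0
Move 10: W@(2,3) -> caps B=2 W=0
Move 11: B@(2,1) -> caps B=2 W=0
Move 12: W@(0,0) -> caps B=2 W=0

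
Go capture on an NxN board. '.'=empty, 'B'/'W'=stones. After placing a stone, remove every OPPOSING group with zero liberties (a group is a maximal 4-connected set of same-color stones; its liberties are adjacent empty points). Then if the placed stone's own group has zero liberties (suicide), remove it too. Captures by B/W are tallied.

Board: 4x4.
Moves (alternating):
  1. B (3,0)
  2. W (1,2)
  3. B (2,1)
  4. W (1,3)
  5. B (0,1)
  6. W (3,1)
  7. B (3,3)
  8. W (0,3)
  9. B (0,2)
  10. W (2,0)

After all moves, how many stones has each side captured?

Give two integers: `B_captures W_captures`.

Move 1: B@(3,0) -> caps B=0 W=0
Move 2: W@(1,2) -> caps B=0 W=0
Move 3: B@(2,1) -> caps B=0 W=0
Move 4: W@(1,3) -> caps B=0 W=0
Move 5: B@(0,1) -> caps B=0 W=0
Move 6: W@(3,1) -> caps B=0 W=0
Move 7: B@(3,3) -> caps B=0 W=0
Move 8: W@(0,3) -> caps B=0 W=0
Move 9: B@(0,2) -> caps B=0 W=0
Move 10: W@(2,0) -> caps B=0 W=1

Answer: 0 1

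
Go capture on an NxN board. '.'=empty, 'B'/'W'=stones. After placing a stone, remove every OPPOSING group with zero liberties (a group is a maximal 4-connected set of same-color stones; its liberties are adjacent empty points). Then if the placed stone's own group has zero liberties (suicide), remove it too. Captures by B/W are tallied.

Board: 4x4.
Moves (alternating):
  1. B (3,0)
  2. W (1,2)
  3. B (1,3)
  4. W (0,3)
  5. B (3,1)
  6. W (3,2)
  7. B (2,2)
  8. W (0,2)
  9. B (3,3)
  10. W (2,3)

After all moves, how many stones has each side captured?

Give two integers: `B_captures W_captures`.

Move 1: B@(3,0) -> caps B=0 W=0
Move 2: W@(1,2) -> caps B=0 W=0
Move 3: B@(1,3) -> caps B=0 W=0
Move 4: W@(0,3) -> caps B=0 W=0
Move 5: B@(3,1) -> caps B=0 W=0
Move 6: W@(3,2) -> caps B=0 W=0
Move 7: B@(2,2) -> caps B=0 W=0
Move 8: W@(0,2) -> caps B=0 W=0
Move 9: B@(3,3) -> caps B=1 W=0
Move 10: W@(2,3) -> caps B=1 W=1

Answer: 1 1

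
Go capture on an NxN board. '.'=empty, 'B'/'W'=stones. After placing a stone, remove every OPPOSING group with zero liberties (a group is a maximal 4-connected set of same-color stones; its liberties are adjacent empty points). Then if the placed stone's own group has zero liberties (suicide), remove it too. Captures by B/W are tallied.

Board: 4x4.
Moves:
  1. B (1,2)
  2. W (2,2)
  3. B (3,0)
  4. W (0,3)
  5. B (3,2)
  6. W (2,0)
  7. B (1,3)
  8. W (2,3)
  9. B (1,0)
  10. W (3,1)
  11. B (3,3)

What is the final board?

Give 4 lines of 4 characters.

Answer: ...W
B.BB
W.WW
.W..

Derivation:
Move 1: B@(1,2) -> caps B=0 W=0
Move 2: W@(2,2) -> caps B=0 W=0
Move 3: B@(3,0) -> caps B=0 W=0
Move 4: W@(0,3) -> caps B=0 W=0
Move 5: B@(3,2) -> caps B=0 W=0
Move 6: W@(2,0) -> caps B=0 W=0
Move 7: B@(1,3) -> caps B=0 W=0
Move 8: W@(2,3) -> caps B=0 W=0
Move 9: B@(1,0) -> caps B=0 W=0
Move 10: W@(3,1) -> caps B=0 W=1
Move 11: B@(3,3) -> caps B=0 W=1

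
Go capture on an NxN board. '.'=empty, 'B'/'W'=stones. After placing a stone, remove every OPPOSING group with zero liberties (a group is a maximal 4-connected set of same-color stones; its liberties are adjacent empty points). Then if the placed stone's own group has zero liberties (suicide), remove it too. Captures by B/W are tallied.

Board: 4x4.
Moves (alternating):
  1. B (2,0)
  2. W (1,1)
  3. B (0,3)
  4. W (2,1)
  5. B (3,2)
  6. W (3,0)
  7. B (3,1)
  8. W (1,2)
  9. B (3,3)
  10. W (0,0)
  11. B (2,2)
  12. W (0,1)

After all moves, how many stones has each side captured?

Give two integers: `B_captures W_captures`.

Move 1: B@(2,0) -> caps B=0 W=0
Move 2: W@(1,1) -> caps B=0 W=0
Move 3: B@(0,3) -> caps B=0 W=0
Move 4: W@(2,1) -> caps B=0 W=0
Move 5: B@(3,2) -> caps B=0 W=0
Move 6: W@(3,0) -> caps B=0 W=0
Move 7: B@(3,1) -> caps B=1 W=0
Move 8: W@(1,2) -> caps B=1 W=0
Move 9: B@(3,3) -> caps B=1 W=0
Move 10: W@(0,0) -> caps B=1 W=0
Move 11: B@(2,2) -> caps B=1 W=0
Move 12: W@(0,1) -> caps B=1 W=0

Answer: 1 0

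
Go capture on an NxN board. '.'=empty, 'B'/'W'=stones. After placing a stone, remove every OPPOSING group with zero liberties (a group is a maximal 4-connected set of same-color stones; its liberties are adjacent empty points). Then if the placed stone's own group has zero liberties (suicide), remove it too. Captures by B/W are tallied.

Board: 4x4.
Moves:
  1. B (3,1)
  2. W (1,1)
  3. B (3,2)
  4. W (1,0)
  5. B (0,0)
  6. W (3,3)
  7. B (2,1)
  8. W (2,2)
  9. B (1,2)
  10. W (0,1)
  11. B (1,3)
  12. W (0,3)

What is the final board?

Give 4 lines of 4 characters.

Move 1: B@(3,1) -> caps B=0 W=0
Move 2: W@(1,1) -> caps B=0 W=0
Move 3: B@(3,2) -> caps B=0 W=0
Move 4: W@(1,0) -> caps B=0 W=0
Move 5: B@(0,0) -> caps B=0 W=0
Move 6: W@(3,3) -> caps B=0 W=0
Move 7: B@(2,1) -> caps B=0 W=0
Move 8: W@(2,2) -> caps B=0 W=0
Move 9: B@(1,2) -> caps B=0 W=0
Move 10: W@(0,1) -> caps B=0 W=1
Move 11: B@(1,3) -> caps B=0 W=1
Move 12: W@(0,3) -> caps B=0 W=1

Answer: .W.W
WWBB
.BW.
.BBW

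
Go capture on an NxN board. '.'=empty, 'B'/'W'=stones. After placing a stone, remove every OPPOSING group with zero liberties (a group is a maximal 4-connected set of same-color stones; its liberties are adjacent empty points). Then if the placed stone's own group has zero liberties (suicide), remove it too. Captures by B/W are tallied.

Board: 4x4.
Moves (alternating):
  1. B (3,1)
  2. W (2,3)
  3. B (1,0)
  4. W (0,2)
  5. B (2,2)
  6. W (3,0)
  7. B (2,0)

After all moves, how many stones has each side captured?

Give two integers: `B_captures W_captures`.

Move 1: B@(3,1) -> caps B=0 W=0
Move 2: W@(2,3) -> caps B=0 W=0
Move 3: B@(1,0) -> caps B=0 W=0
Move 4: W@(0,2) -> caps B=0 W=0
Move 5: B@(2,2) -> caps B=0 W=0
Move 6: W@(3,0) -> caps B=0 W=0
Move 7: B@(2,0) -> caps B=1 W=0

Answer: 1 0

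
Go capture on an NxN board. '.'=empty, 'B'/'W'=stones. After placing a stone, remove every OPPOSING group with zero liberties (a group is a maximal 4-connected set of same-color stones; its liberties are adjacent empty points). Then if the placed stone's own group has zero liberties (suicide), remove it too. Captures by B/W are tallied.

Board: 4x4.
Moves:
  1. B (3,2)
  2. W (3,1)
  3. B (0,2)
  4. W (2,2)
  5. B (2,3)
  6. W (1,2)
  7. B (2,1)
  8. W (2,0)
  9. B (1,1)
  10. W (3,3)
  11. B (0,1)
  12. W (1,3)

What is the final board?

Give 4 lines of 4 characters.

Answer: .BB.
.BWW
WBW.
.W.W

Derivation:
Move 1: B@(3,2) -> caps B=0 W=0
Move 2: W@(3,1) -> caps B=0 W=0
Move 3: B@(0,2) -> caps B=0 W=0
Move 4: W@(2,2) -> caps B=0 W=0
Move 5: B@(2,3) -> caps B=0 W=0
Move 6: W@(1,2) -> caps B=0 W=0
Move 7: B@(2,1) -> caps B=0 W=0
Move 8: W@(2,0) -> caps B=0 W=0
Move 9: B@(1,1) -> caps B=0 W=0
Move 10: W@(3,3) -> caps B=0 W=1
Move 11: B@(0,1) -> caps B=0 W=1
Move 12: W@(1,3) -> caps B=0 W=2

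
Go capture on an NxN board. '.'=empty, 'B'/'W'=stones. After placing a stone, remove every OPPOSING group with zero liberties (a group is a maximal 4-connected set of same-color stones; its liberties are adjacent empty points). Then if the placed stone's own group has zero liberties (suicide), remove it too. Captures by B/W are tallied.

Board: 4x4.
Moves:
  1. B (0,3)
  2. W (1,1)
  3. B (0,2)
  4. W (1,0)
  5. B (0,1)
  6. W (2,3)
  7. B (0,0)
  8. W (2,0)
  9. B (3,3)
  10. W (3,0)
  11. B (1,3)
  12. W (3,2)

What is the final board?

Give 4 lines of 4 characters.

Move 1: B@(0,3) -> caps B=0 W=0
Move 2: W@(1,1) -> caps B=0 W=0
Move 3: B@(0,2) -> caps B=0 W=0
Move 4: W@(1,0) -> caps B=0 W=0
Move 5: B@(0,1) -> caps B=0 W=0
Move 6: W@(2,3) -> caps B=0 W=0
Move 7: B@(0,0) -> caps B=0 W=0
Move 8: W@(2,0) -> caps B=0 W=0
Move 9: B@(3,3) -> caps B=0 W=0
Move 10: W@(3,0) -> caps B=0 W=0
Move 11: B@(1,3) -> caps B=0 W=0
Move 12: W@(3,2) -> caps B=0 W=1

Answer: BBBB
WW.B
W..W
W.W.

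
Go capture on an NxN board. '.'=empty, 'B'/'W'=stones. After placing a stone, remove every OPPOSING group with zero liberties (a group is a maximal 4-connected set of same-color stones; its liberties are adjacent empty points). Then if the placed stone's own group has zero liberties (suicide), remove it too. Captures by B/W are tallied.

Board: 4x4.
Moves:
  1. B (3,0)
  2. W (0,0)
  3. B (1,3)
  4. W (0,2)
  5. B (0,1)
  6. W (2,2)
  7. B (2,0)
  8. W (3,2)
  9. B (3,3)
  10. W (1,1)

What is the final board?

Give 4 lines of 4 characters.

Move 1: B@(3,0) -> caps B=0 W=0
Move 2: W@(0,0) -> caps B=0 W=0
Move 3: B@(1,3) -> caps B=0 W=0
Move 4: W@(0,2) -> caps B=0 W=0
Move 5: B@(0,1) -> caps B=0 W=0
Move 6: W@(2,2) -> caps B=0 W=0
Move 7: B@(2,0) -> caps B=0 W=0
Move 8: W@(3,2) -> caps B=0 W=0
Move 9: B@(3,3) -> caps B=0 W=0
Move 10: W@(1,1) -> caps B=0 W=1

Answer: W.W.
.W.B
B.W.
B.WB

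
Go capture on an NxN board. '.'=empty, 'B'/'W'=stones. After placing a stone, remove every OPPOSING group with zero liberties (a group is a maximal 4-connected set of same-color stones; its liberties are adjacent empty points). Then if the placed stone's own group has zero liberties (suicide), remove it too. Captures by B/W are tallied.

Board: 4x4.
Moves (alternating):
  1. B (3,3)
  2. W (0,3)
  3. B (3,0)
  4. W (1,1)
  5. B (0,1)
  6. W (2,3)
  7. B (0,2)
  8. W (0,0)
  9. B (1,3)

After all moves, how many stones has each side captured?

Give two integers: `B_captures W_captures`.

Answer: 1 0

Derivation:
Move 1: B@(3,3) -> caps B=0 W=0
Move 2: W@(0,3) -> caps B=0 W=0
Move 3: B@(3,0) -> caps B=0 W=0
Move 4: W@(1,1) -> caps B=0 W=0
Move 5: B@(0,1) -> caps B=0 W=0
Move 6: W@(2,3) -> caps B=0 W=0
Move 7: B@(0,2) -> caps B=0 W=0
Move 8: W@(0,0) -> caps B=0 W=0
Move 9: B@(1,3) -> caps B=1 W=0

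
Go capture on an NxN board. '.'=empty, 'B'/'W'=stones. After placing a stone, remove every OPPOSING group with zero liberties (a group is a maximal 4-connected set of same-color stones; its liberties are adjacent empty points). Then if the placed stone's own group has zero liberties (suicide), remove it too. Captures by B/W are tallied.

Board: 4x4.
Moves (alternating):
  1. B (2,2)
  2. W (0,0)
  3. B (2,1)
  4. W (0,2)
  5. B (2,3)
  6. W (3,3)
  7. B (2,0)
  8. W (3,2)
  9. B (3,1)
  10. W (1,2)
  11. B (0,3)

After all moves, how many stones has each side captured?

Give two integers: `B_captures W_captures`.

Move 1: B@(2,2) -> caps B=0 W=0
Move 2: W@(0,0) -> caps B=0 W=0
Move 3: B@(2,1) -> caps B=0 W=0
Move 4: W@(0,2) -> caps B=0 W=0
Move 5: B@(2,3) -> caps B=0 W=0
Move 6: W@(3,3) -> caps B=0 W=0
Move 7: B@(2,0) -> caps B=0 W=0
Move 8: W@(3,2) -> caps B=0 W=0
Move 9: B@(3,1) -> caps B=2 W=0
Move 10: W@(1,2) -> caps B=2 W=0
Move 11: B@(0,3) -> caps B=2 W=0

Answer: 2 0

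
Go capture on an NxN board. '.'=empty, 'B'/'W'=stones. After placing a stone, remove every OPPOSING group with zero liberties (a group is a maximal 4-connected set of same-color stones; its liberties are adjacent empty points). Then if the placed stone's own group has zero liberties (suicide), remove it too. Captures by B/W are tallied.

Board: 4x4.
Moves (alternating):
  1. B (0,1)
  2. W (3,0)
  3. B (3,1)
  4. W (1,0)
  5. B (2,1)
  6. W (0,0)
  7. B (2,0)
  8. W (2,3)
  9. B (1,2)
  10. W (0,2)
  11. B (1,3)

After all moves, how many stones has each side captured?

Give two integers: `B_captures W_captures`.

Answer: 1 0

Derivation:
Move 1: B@(0,1) -> caps B=0 W=0
Move 2: W@(3,0) -> caps B=0 W=0
Move 3: B@(3,1) -> caps B=0 W=0
Move 4: W@(1,0) -> caps B=0 W=0
Move 5: B@(2,1) -> caps B=0 W=0
Move 6: W@(0,0) -> caps B=0 W=0
Move 7: B@(2,0) -> caps B=1 W=0
Move 8: W@(2,3) -> caps B=1 W=0
Move 9: B@(1,2) -> caps B=1 W=0
Move 10: W@(0,2) -> caps B=1 W=0
Move 11: B@(1,3) -> caps B=1 W=0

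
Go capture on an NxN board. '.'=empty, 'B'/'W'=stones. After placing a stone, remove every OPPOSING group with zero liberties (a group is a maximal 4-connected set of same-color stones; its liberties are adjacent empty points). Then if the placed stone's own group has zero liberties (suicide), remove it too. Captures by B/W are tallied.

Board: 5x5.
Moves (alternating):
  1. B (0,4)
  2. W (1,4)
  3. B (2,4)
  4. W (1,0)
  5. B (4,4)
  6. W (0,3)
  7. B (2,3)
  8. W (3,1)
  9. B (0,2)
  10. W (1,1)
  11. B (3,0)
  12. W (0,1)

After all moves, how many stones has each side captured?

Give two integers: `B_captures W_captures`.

Answer: 0 1

Derivation:
Move 1: B@(0,4) -> caps B=0 W=0
Move 2: W@(1,4) -> caps B=0 W=0
Move 3: B@(2,4) -> caps B=0 W=0
Move 4: W@(1,0) -> caps B=0 W=0
Move 5: B@(4,4) -> caps B=0 W=0
Move 6: W@(0,3) -> caps B=0 W=1
Move 7: B@(2,3) -> caps B=0 W=1
Move 8: W@(3,1) -> caps B=0 W=1
Move 9: B@(0,2) -> caps B=0 W=1
Move 10: W@(1,1) -> caps B=0 W=1
Move 11: B@(3,0) -> caps B=0 W=1
Move 12: W@(0,1) -> caps B=0 W=1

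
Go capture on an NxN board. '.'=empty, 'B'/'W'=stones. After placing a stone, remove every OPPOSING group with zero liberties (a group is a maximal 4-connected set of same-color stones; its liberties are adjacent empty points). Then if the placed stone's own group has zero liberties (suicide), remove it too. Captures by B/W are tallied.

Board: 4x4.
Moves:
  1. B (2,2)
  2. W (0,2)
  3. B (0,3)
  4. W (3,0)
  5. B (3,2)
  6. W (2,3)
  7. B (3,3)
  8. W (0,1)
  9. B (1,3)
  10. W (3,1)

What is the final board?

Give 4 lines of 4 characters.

Move 1: B@(2,2) -> caps B=0 W=0
Move 2: W@(0,2) -> caps B=0 W=0
Move 3: B@(0,3) -> caps B=0 W=0
Move 4: W@(3,0) -> caps B=0 W=0
Move 5: B@(3,2) -> caps B=0 W=0
Move 6: W@(2,3) -> caps B=0 W=0
Move 7: B@(3,3) -> caps B=0 W=0
Move 8: W@(0,1) -> caps B=0 W=0
Move 9: B@(1,3) -> caps B=1 W=0
Move 10: W@(3,1) -> caps B=1 W=0

Answer: .WWB
...B
..B.
WWBB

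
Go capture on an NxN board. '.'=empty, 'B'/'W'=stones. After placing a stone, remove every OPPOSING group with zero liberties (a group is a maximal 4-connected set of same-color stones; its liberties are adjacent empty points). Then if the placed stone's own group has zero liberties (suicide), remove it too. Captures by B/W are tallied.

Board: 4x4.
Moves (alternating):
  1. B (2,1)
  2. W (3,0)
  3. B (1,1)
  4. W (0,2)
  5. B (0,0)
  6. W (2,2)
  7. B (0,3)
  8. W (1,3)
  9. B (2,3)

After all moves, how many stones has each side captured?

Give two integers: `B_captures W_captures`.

Answer: 0 1

Derivation:
Move 1: B@(2,1) -> caps B=0 W=0
Move 2: W@(3,0) -> caps B=0 W=0
Move 3: B@(1,1) -> caps B=0 W=0
Move 4: W@(0,2) -> caps B=0 W=0
Move 5: B@(0,0) -> caps B=0 W=0
Move 6: W@(2,2) -> caps B=0 W=0
Move 7: B@(0,3) -> caps B=0 W=0
Move 8: W@(1,3) -> caps B=0 W=1
Move 9: B@(2,3) -> caps B=0 W=1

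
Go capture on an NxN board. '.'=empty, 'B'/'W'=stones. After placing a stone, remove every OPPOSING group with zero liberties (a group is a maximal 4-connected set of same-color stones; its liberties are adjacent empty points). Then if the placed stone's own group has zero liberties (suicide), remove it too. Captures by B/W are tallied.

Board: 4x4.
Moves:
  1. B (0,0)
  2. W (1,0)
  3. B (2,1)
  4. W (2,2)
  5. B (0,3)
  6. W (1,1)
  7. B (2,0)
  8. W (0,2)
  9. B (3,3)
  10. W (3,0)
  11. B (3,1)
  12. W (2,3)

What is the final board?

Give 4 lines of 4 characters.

Move 1: B@(0,0) -> caps B=0 W=0
Move 2: W@(1,0) -> caps B=0 W=0
Move 3: B@(2,1) -> caps B=0 W=0
Move 4: W@(2,2) -> caps B=0 W=0
Move 5: B@(0,3) -> caps B=0 W=0
Move 6: W@(1,1) -> caps B=0 W=0
Move 7: B@(2,0) -> caps B=0 W=0
Move 8: W@(0,2) -> caps B=0 W=0
Move 9: B@(3,3) -> caps B=0 W=0
Move 10: W@(3,0) -> caps B=0 W=0
Move 11: B@(3,1) -> caps B=1 W=0
Move 12: W@(2,3) -> caps B=1 W=0

Answer: B.WB
WW..
BBWW
.B.B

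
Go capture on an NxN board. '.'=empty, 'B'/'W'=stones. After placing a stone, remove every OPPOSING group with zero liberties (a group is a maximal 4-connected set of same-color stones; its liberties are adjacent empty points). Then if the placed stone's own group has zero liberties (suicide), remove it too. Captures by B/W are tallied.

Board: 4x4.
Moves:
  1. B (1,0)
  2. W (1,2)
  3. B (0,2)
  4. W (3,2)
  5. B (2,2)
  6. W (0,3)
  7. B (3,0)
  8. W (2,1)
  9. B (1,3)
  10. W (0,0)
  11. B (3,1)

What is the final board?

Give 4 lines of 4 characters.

Answer: W.B.
B.WB
.WB.
BBW.

Derivation:
Move 1: B@(1,0) -> caps B=0 W=0
Move 2: W@(1,2) -> caps B=0 W=0
Move 3: B@(0,2) -> caps B=0 W=0
Move 4: W@(3,2) -> caps B=0 W=0
Move 5: B@(2,2) -> caps B=0 W=0
Move 6: W@(0,3) -> caps B=0 W=0
Move 7: B@(3,0) -> caps B=0 W=0
Move 8: W@(2,1) -> caps B=0 W=0
Move 9: B@(1,3) -> caps B=1 W=0
Move 10: W@(0,0) -> caps B=1 W=0
Move 11: B@(3,1) -> caps B=1 W=0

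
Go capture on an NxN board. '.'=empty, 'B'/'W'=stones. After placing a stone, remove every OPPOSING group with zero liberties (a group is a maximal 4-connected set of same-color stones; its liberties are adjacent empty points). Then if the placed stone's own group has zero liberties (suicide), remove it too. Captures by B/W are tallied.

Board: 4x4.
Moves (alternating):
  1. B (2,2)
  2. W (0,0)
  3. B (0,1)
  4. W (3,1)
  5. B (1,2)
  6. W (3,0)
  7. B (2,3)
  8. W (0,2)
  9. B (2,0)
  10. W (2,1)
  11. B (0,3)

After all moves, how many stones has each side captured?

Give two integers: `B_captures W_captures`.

Answer: 1 0

Derivation:
Move 1: B@(2,2) -> caps B=0 W=0
Move 2: W@(0,0) -> caps B=0 W=0
Move 3: B@(0,1) -> caps B=0 W=0
Move 4: W@(3,1) -> caps B=0 W=0
Move 5: B@(1,2) -> caps B=0 W=0
Move 6: W@(3,0) -> caps B=0 W=0
Move 7: B@(2,3) -> caps B=0 W=0
Move 8: W@(0,2) -> caps B=0 W=0
Move 9: B@(2,0) -> caps B=0 W=0
Move 10: W@(2,1) -> caps B=0 W=0
Move 11: B@(0,3) -> caps B=1 W=0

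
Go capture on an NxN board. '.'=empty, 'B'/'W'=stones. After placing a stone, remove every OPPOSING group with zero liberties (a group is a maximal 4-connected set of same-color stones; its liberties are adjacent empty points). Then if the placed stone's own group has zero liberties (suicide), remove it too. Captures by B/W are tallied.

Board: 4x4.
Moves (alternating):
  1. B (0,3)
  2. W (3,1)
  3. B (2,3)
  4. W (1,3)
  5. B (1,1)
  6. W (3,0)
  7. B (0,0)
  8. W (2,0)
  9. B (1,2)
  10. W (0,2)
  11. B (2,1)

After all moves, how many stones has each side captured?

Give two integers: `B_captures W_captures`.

Move 1: B@(0,3) -> caps B=0 W=0
Move 2: W@(3,1) -> caps B=0 W=0
Move 3: B@(2,3) -> caps B=0 W=0
Move 4: W@(1,3) -> caps B=0 W=0
Move 5: B@(1,1) -> caps B=0 W=0
Move 6: W@(3,0) -> caps B=0 W=0
Move 7: B@(0,0) -> caps B=0 W=0
Move 8: W@(2,0) -> caps B=0 W=0
Move 9: B@(1,2) -> caps B=1 W=0
Move 10: W@(0,2) -> caps B=1 W=0
Move 11: B@(2,1) -> caps B=1 W=0

Answer: 1 0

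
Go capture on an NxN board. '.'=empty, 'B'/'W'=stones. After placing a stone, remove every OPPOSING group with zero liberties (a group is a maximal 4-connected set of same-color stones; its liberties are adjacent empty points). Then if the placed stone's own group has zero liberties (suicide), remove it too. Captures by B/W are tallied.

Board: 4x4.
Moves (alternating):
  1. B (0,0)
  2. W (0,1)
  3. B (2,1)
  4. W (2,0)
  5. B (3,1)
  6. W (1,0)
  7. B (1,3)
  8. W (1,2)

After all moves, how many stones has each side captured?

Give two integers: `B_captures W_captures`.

Answer: 0 1

Derivation:
Move 1: B@(0,0) -> caps B=0 W=0
Move 2: W@(0,1) -> caps B=0 W=0
Move 3: B@(2,1) -> caps B=0 W=0
Move 4: W@(2,0) -> caps B=0 W=0
Move 5: B@(3,1) -> caps B=0 W=0
Move 6: W@(1,0) -> caps B=0 W=1
Move 7: B@(1,3) -> caps B=0 W=1
Move 8: W@(1,2) -> caps B=0 W=1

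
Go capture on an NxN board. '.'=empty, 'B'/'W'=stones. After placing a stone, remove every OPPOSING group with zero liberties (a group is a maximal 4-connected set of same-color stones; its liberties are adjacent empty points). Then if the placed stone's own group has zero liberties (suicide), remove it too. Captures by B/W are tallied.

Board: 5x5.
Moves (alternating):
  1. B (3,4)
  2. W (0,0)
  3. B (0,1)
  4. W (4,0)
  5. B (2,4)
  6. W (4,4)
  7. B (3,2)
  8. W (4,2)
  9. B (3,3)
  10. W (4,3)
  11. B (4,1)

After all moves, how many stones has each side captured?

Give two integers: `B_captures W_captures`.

Answer: 3 0

Derivation:
Move 1: B@(3,4) -> caps B=0 W=0
Move 2: W@(0,0) -> caps B=0 W=0
Move 3: B@(0,1) -> caps B=0 W=0
Move 4: W@(4,0) -> caps B=0 W=0
Move 5: B@(2,4) -> caps B=0 W=0
Move 6: W@(4,4) -> caps B=0 W=0
Move 7: B@(3,2) -> caps B=0 W=0
Move 8: W@(4,2) -> caps B=0 W=0
Move 9: B@(3,3) -> caps B=0 W=0
Move 10: W@(4,3) -> caps B=0 W=0
Move 11: B@(4,1) -> caps B=3 W=0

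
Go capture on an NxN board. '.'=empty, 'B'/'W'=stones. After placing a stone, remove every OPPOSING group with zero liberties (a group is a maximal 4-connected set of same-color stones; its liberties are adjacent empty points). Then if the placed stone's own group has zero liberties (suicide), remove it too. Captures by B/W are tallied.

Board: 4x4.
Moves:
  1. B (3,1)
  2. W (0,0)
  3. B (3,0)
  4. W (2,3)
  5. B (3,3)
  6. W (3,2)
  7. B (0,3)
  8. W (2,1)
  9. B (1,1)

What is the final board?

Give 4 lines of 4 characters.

Answer: W..B
.B..
.W.W
BBW.

Derivation:
Move 1: B@(3,1) -> caps B=0 W=0
Move 2: W@(0,0) -> caps B=0 W=0
Move 3: B@(3,0) -> caps B=0 W=0
Move 4: W@(2,3) -> caps B=0 W=0
Move 5: B@(3,3) -> caps B=0 W=0
Move 6: W@(3,2) -> caps B=0 W=1
Move 7: B@(0,3) -> caps B=0 W=1
Move 8: W@(2,1) -> caps B=0 W=1
Move 9: B@(1,1) -> caps B=0 W=1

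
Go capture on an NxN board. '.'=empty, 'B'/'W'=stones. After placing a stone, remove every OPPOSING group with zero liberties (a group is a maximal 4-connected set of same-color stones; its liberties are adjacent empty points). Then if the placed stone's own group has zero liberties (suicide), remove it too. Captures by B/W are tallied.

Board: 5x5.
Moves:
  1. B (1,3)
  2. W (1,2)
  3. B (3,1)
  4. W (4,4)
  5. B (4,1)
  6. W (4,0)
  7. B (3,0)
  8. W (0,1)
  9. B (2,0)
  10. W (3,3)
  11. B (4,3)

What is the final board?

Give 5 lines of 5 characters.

Answer: .W...
..WB.
B....
BB.W.
.B.BW

Derivation:
Move 1: B@(1,3) -> caps B=0 W=0
Move 2: W@(1,2) -> caps B=0 W=0
Move 3: B@(3,1) -> caps B=0 W=0
Move 4: W@(4,4) -> caps B=0 W=0
Move 5: B@(4,1) -> caps B=0 W=0
Move 6: W@(4,0) -> caps B=0 W=0
Move 7: B@(3,0) -> caps B=1 W=0
Move 8: W@(0,1) -> caps B=1 W=0
Move 9: B@(2,0) -> caps B=1 W=0
Move 10: W@(3,3) -> caps B=1 W=0
Move 11: B@(4,3) -> caps B=1 W=0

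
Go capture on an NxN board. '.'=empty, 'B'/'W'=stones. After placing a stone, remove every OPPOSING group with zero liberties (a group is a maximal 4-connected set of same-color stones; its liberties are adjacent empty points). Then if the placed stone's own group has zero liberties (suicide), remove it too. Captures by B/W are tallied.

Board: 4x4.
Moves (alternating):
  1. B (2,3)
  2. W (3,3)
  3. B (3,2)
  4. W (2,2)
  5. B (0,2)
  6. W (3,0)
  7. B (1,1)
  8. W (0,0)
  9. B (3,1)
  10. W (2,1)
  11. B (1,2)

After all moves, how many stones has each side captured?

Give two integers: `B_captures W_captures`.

Move 1: B@(2,3) -> caps B=0 W=0
Move 2: W@(3,3) -> caps B=0 W=0
Move 3: B@(3,2) -> caps B=1 W=0
Move 4: W@(2,2) -> caps B=1 W=0
Move 5: B@(0,2) -> caps B=1 W=0
Move 6: W@(3,0) -> caps B=1 W=0
Move 7: B@(1,1) -> caps B=1 W=0
Move 8: W@(0,0) -> caps B=1 W=0
Move 9: B@(3,1) -> caps B=1 W=0
Move 10: W@(2,1) -> caps B=1 W=0
Move 11: B@(1,2) -> caps B=1 W=0

Answer: 1 0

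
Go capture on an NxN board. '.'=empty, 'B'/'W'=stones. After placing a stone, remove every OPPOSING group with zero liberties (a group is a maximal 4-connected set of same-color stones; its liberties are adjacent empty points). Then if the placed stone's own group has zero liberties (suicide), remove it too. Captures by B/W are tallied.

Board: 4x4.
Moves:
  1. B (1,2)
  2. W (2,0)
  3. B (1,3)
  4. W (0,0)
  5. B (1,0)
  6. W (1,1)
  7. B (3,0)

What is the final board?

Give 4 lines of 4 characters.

Move 1: B@(1,2) -> caps B=0 W=0
Move 2: W@(2,0) -> caps B=0 W=0
Move 3: B@(1,3) -> caps B=0 W=0
Move 4: W@(0,0) -> caps B=0 W=0
Move 5: B@(1,0) -> caps B=0 W=0
Move 6: W@(1,1) -> caps B=0 W=1
Move 7: B@(3,0) -> caps B=0 W=1

Answer: W...
.WBB
W...
B...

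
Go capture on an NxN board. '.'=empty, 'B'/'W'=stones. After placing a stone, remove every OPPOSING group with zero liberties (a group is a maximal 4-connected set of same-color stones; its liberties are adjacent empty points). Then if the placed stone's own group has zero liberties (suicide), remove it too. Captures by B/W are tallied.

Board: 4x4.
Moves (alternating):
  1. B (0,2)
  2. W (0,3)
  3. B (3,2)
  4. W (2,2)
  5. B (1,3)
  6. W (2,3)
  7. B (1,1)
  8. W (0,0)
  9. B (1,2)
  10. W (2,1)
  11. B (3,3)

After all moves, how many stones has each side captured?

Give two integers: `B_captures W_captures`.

Move 1: B@(0,2) -> caps B=0 W=0
Move 2: W@(0,3) -> caps B=0 W=0
Move 3: B@(3,2) -> caps B=0 W=0
Move 4: W@(2,2) -> caps B=0 W=0
Move 5: B@(1,3) -> caps B=1 W=0
Move 6: W@(2,3) -> caps B=1 W=0
Move 7: B@(1,1) -> caps B=1 W=0
Move 8: W@(0,0) -> caps B=1 W=0
Move 9: B@(1,2) -> caps B=1 W=0
Move 10: W@(2,1) -> caps B=1 W=0
Move 11: B@(3,3) -> caps B=1 W=0

Answer: 1 0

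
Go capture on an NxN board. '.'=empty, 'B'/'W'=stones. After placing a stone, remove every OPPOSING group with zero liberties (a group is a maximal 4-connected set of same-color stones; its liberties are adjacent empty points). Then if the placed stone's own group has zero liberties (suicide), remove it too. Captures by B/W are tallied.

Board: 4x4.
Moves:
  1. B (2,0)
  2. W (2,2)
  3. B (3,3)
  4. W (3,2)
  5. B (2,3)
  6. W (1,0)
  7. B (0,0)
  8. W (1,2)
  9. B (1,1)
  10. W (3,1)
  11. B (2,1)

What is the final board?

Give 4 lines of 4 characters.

Move 1: B@(2,0) -> caps B=0 W=0
Move 2: W@(2,2) -> caps B=0 W=0
Move 3: B@(3,3) -> caps B=0 W=0
Move 4: W@(3,2) -> caps B=0 W=0
Move 5: B@(2,3) -> caps B=0 W=0
Move 6: W@(1,0) -> caps B=0 W=0
Move 7: B@(0,0) -> caps B=0 W=0
Move 8: W@(1,2) -> caps B=0 W=0
Move 9: B@(1,1) -> caps B=1 W=0
Move 10: W@(3,1) -> caps B=1 W=0
Move 11: B@(2,1) -> caps B=1 W=0

Answer: B...
.BW.
BBWB
.WWB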